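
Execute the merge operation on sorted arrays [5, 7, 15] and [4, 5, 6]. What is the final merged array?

Merging process:

Compare 5 vs 4: take 4 from right. Merged: [4]
Compare 5 vs 5: take 5 from left. Merged: [4, 5]
Compare 7 vs 5: take 5 from right. Merged: [4, 5, 5]
Compare 7 vs 6: take 6 from right. Merged: [4, 5, 5, 6]
Append remaining from left: [7, 15]. Merged: [4, 5, 5, 6, 7, 15]

Final merged array: [4, 5, 5, 6, 7, 15]
Total comparisons: 4

The merged array is [4, 5, 5, 6, 7, 15], requiring 4 comparisons. The merge step runs in O(n) time where n is the total number of elements.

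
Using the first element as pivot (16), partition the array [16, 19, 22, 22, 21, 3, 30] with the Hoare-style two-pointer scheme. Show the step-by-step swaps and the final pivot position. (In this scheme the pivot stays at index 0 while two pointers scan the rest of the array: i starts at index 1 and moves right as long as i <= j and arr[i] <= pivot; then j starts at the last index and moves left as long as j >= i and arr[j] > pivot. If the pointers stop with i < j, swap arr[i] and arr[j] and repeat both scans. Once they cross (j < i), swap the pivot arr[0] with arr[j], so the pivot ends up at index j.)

Hoare-style two-pointer partition with pivot = 16:

Initial array: [16, 19, 22, 22, 21, 3, 30]

Pointers start at i = 1, j = 6.
i stops at index 1 (arr[1]=19 > 16), j stops at index 5 (arr[5]=3 <= 16): swap arr[1] and arr[5], array becomes [16, 3, 22, 22, 21, 19, 30]
i ends at 2, j ends at 1: the pointers have crossed (j < i), so scanning stops.

Swap pivot arr[0] with arr[1] to place pivot at position 1: [3, 16, 22, 22, 21, 19, 30]
Pivot position: 1

After partitioning with pivot 16, the array becomes [3, 16, 22, 22, 21, 19, 30]. The pivot is placed at index 1. All elements to the left of the pivot are <= 16, and all elements to the right are > 16.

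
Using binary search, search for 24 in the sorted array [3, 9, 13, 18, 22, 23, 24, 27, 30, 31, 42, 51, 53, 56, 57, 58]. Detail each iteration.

Binary search for 24 in [3, 9, 13, 18, 22, 23, 24, 27, 30, 31, 42, 51, 53, 56, 57, 58]:

lo=0, hi=15, mid=7, arr[mid]=27 -> 27 > 24, search left half
lo=0, hi=6, mid=3, arr[mid]=18 -> 18 < 24, search right half
lo=4, hi=6, mid=5, arr[mid]=23 -> 23 < 24, search right half
lo=6, hi=6, mid=6, arr[mid]=24 -> Found target at index 6!

Binary search finds 24 at index 6 after 4 comparisons. The search repeatedly halves the search space by comparing with the middle element.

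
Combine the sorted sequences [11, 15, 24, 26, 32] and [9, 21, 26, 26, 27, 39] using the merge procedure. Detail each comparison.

Merging process:

Compare 11 vs 9: take 9 from right. Merged: [9]
Compare 11 vs 21: take 11 from left. Merged: [9, 11]
Compare 15 vs 21: take 15 from left. Merged: [9, 11, 15]
Compare 24 vs 21: take 21 from right. Merged: [9, 11, 15, 21]
Compare 24 vs 26: take 24 from left. Merged: [9, 11, 15, 21, 24]
Compare 26 vs 26: take 26 from left. Merged: [9, 11, 15, 21, 24, 26]
Compare 32 vs 26: take 26 from right. Merged: [9, 11, 15, 21, 24, 26, 26]
Compare 32 vs 26: take 26 from right. Merged: [9, 11, 15, 21, 24, 26, 26, 26]
Compare 32 vs 27: take 27 from right. Merged: [9, 11, 15, 21, 24, 26, 26, 26, 27]
Compare 32 vs 39: take 32 from left. Merged: [9, 11, 15, 21, 24, 26, 26, 26, 27, 32]
Append remaining from right: [39]. Merged: [9, 11, 15, 21, 24, 26, 26, 26, 27, 32, 39]

Final merged array: [9, 11, 15, 21, 24, 26, 26, 26, 27, 32, 39]
Total comparisons: 10

The merged array is [9, 11, 15, 21, 24, 26, 26, 26, 27, 32, 39], requiring 10 comparisons. The merge step runs in O(n) time where n is the total number of elements.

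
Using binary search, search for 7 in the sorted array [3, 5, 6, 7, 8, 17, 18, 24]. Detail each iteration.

Binary search for 7 in [3, 5, 6, 7, 8, 17, 18, 24]:

lo=0, hi=7, mid=3, arr[mid]=7 -> Found target at index 3!

Binary search finds 7 at index 3 after 1 comparisons. The search repeatedly halves the search space by comparing with the middle element.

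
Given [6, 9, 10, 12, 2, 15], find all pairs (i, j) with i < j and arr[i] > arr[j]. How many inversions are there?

Finding inversions in [6, 9, 10, 12, 2, 15]:

(0, 4): arr[0]=6 > arr[4]=2
(1, 4): arr[1]=9 > arr[4]=2
(2, 4): arr[2]=10 > arr[4]=2
(3, 4): arr[3]=12 > arr[4]=2

Total inversions: 4

The array has 4 inversion(s): (0,4), (1,4), (2,4), (3,4). Each pair (i,j) satisfies i < j and arr[i] > arr[j].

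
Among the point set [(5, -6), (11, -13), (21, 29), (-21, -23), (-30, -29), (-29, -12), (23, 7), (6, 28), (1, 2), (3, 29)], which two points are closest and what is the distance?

Computing all pairwise distances among 10 points:

d((5, -6), (11, -13)) = 9.2195
d((5, -6), (21, 29)) = 38.4838
d((5, -6), (-21, -23)) = 31.0644
d((5, -6), (-30, -29)) = 41.8808
d((5, -6), (-29, -12)) = 34.5254
d((5, -6), (23, 7)) = 22.2036
d((5, -6), (6, 28)) = 34.0147
d((5, -6), (1, 2)) = 8.9443
d((5, -6), (3, 29)) = 35.0571
d((11, -13), (21, 29)) = 43.1741
d((11, -13), (-21, -23)) = 33.5261
d((11, -13), (-30, -29)) = 44.0114
d((11, -13), (-29, -12)) = 40.0125
d((11, -13), (23, 7)) = 23.3238
d((11, -13), (6, 28)) = 41.3038
d((11, -13), (1, 2)) = 18.0278
d((11, -13), (3, 29)) = 42.7551
d((21, 29), (-21, -23)) = 66.8431
d((21, 29), (-30, -29)) = 77.2334
d((21, 29), (-29, -12)) = 64.6607
d((21, 29), (23, 7)) = 22.0907
d((21, 29), (6, 28)) = 15.0333
d((21, 29), (1, 2)) = 33.6006
d((21, 29), (3, 29)) = 18.0
d((-21, -23), (-30, -29)) = 10.8167
d((-21, -23), (-29, -12)) = 13.6015
d((-21, -23), (23, 7)) = 53.2541
d((-21, -23), (6, 28)) = 57.7062
d((-21, -23), (1, 2)) = 33.3017
d((-21, -23), (3, 29)) = 57.2713
d((-30, -29), (-29, -12)) = 17.0294
d((-30, -29), (23, 7)) = 64.0703
d((-30, -29), (6, 28)) = 67.4166
d((-30, -29), (1, 2)) = 43.8406
d((-30, -29), (3, 29)) = 66.7308
d((-29, -12), (23, 7)) = 55.3624
d((-29, -12), (6, 28)) = 53.1507
d((-29, -12), (1, 2)) = 33.1059
d((-29, -12), (3, 29)) = 52.0096
d((23, 7), (6, 28)) = 27.0185
d((23, 7), (1, 2)) = 22.561
d((23, 7), (3, 29)) = 29.7321
d((6, 28), (1, 2)) = 26.4764
d((6, 28), (3, 29)) = 3.1623 <-- minimum
d((1, 2), (3, 29)) = 27.074

Closest pair: (6, 28) and (3, 29) with distance 3.1623

The closest pair is (6, 28) and (3, 29) with Euclidean distance 3.1623. For 10 points, brute-force pairwise comparison is shown above. For large n, the divide-and-conquer algorithm (sort by x, recurse on halves, check the dividing strip) achieves O(n log n).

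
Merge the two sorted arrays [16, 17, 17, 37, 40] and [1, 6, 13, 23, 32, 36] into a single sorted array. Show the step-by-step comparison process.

Merging process:

Compare 16 vs 1: take 1 from right. Merged: [1]
Compare 16 vs 6: take 6 from right. Merged: [1, 6]
Compare 16 vs 13: take 13 from right. Merged: [1, 6, 13]
Compare 16 vs 23: take 16 from left. Merged: [1, 6, 13, 16]
Compare 17 vs 23: take 17 from left. Merged: [1, 6, 13, 16, 17]
Compare 17 vs 23: take 17 from left. Merged: [1, 6, 13, 16, 17, 17]
Compare 37 vs 23: take 23 from right. Merged: [1, 6, 13, 16, 17, 17, 23]
Compare 37 vs 32: take 32 from right. Merged: [1, 6, 13, 16, 17, 17, 23, 32]
Compare 37 vs 36: take 36 from right. Merged: [1, 6, 13, 16, 17, 17, 23, 32, 36]
Append remaining from left: [37, 40]. Merged: [1, 6, 13, 16, 17, 17, 23, 32, 36, 37, 40]

Final merged array: [1, 6, 13, 16, 17, 17, 23, 32, 36, 37, 40]
Total comparisons: 9

The merged array is [1, 6, 13, 16, 17, 17, 23, 32, 36, 37, 40], requiring 9 comparisons. The merge step runs in O(n) time where n is the total number of elements.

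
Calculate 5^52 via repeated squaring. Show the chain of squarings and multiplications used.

Computing 5^52 by squaring (build up from 5^1; each line after the first costs one multiplication):

5^1 = 5
5^2 = (5^1)^2 = 5^2 = 25
5^3 = 5 * 5^2 = 5 * 25 = 125
5^6 = (5^3)^2 = 125^2 = 15625
5^12 = (5^6)^2 = 15625^2 = 244140625
5^13 = 5 * 5^12 = 5 * 244140625 = 1220703125
5^26 = (5^13)^2 = 1220703125^2 = 1490116119384765625
5^52 = (5^26)^2 = 1490116119384765625^2 = 2220446049250313080847263336181640625

Result: 2220446049250313080847263336181640625
Multiplications needed: 7 (7 lines after 5^1)

5^52 = 2220446049250313080847263336181640625. Using exponentiation by squaring, this requires 7 multiplications. The key idea: if the exponent is even, square the half-power; if odd, multiply by the base once.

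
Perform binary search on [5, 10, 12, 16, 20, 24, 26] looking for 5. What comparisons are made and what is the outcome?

Binary search for 5 in [5, 10, 12, 16, 20, 24, 26]:

lo=0, hi=6, mid=3, arr[mid]=16 -> 16 > 5, search left half
lo=0, hi=2, mid=1, arr[mid]=10 -> 10 > 5, search left half
lo=0, hi=0, mid=0, arr[mid]=5 -> Found target at index 0!

Binary search finds 5 at index 0 after 3 comparisons. The search repeatedly halves the search space by comparing with the middle element.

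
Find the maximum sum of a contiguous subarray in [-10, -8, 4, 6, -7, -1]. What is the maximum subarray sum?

Using Kadane's algorithm on [-10, -8, 4, 6, -7, -1]:

Scanning through the array:
Position 1 (value -8): max_ending_here = -8, max_so_far = -8
Position 2 (value 4): max_ending_here = 4, max_so_far = 4
Position 3 (value 6): max_ending_here = 10, max_so_far = 10
Position 4 (value -7): max_ending_here = 3, max_so_far = 10
Position 5 (value -1): max_ending_here = 2, max_so_far = 10

Maximum subarray: [4, 6]
Maximum sum: 10

The maximum subarray is [4, 6] with sum 10. This subarray runs from index 2 to index 3.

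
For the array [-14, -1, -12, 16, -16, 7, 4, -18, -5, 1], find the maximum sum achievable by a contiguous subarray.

Using Kadane's algorithm on [-14, -1, -12, 16, -16, 7, 4, -18, -5, 1]:

Scanning through the array:
Position 1 (value -1): max_ending_here = -1, max_so_far = -1
Position 2 (value -12): max_ending_here = -12, max_so_far = -1
Position 3 (value 16): max_ending_here = 16, max_so_far = 16
Position 4 (value -16): max_ending_here = 0, max_so_far = 16
Position 5 (value 7): max_ending_here = 7, max_so_far = 16
Position 6 (value 4): max_ending_here = 11, max_so_far = 16
Position 7 (value -18): max_ending_here = -7, max_so_far = 16
Position 8 (value -5): max_ending_here = -5, max_so_far = 16
Position 9 (value 1): max_ending_here = 1, max_so_far = 16

Maximum subarray: [16]
Maximum sum: 16

The maximum subarray is [16] with sum 16. This subarray runs from index 3 to index 3.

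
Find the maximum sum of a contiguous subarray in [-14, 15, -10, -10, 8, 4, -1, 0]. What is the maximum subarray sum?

Using Kadane's algorithm on [-14, 15, -10, -10, 8, 4, -1, 0]:

Scanning through the array:
Position 1 (value 15): max_ending_here = 15, max_so_far = 15
Position 2 (value -10): max_ending_here = 5, max_so_far = 15
Position 3 (value -10): max_ending_here = -5, max_so_far = 15
Position 4 (value 8): max_ending_here = 8, max_so_far = 15
Position 5 (value 4): max_ending_here = 12, max_so_far = 15
Position 6 (value -1): max_ending_here = 11, max_so_far = 15
Position 7 (value 0): max_ending_here = 11, max_so_far = 15

Maximum subarray: [15]
Maximum sum: 15

The maximum subarray is [15] with sum 15. This subarray runs from index 1 to index 1.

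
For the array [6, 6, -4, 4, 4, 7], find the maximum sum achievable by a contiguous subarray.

Using Kadane's algorithm on [6, 6, -4, 4, 4, 7]:

Scanning through the array:
Position 1 (value 6): max_ending_here = 12, max_so_far = 12
Position 2 (value -4): max_ending_here = 8, max_so_far = 12
Position 3 (value 4): max_ending_here = 12, max_so_far = 12
Position 4 (value 4): max_ending_here = 16, max_so_far = 16
Position 5 (value 7): max_ending_here = 23, max_so_far = 23

Maximum subarray: [6, 6, -4, 4, 4, 7]
Maximum sum: 23

The maximum subarray is [6, 6, -4, 4, 4, 7] with sum 23. This subarray runs from index 0 to index 5.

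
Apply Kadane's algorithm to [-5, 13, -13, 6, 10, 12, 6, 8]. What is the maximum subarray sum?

Using Kadane's algorithm on [-5, 13, -13, 6, 10, 12, 6, 8]:

Scanning through the array:
Position 1 (value 13): max_ending_here = 13, max_so_far = 13
Position 2 (value -13): max_ending_here = 0, max_so_far = 13
Position 3 (value 6): max_ending_here = 6, max_so_far = 13
Position 4 (value 10): max_ending_here = 16, max_so_far = 16
Position 5 (value 12): max_ending_here = 28, max_so_far = 28
Position 6 (value 6): max_ending_here = 34, max_so_far = 34
Position 7 (value 8): max_ending_here = 42, max_so_far = 42

Maximum subarray: [13, -13, 6, 10, 12, 6, 8]
Maximum sum: 42

The maximum subarray is [13, -13, 6, 10, 12, 6, 8] with sum 42. This subarray runs from index 1 to index 7.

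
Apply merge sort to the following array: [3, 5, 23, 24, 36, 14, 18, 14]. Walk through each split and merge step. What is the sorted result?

Merge sort trace:

Split: [3, 5, 23, 24, 36, 14, 18, 14] -> [3, 5, 23, 24] and [36, 14, 18, 14]
  Split: [3, 5, 23, 24] -> [3, 5] and [23, 24]
    Split: [3, 5] -> [3] and [5]
    Merge: [3] + [5] -> [3, 5]
    Split: [23, 24] -> [23] and [24]
    Merge: [23] + [24] -> [23, 24]
  Merge: [3, 5] + [23, 24] -> [3, 5, 23, 24]
  Split: [36, 14, 18, 14] -> [36, 14] and [18, 14]
    Split: [36, 14] -> [36] and [14]
    Merge: [36] + [14] -> [14, 36]
    Split: [18, 14] -> [18] and [14]
    Merge: [18] + [14] -> [14, 18]
  Merge: [14, 36] + [14, 18] -> [14, 14, 18, 36]
Merge: [3, 5, 23, 24] + [14, 14, 18, 36] -> [3, 5, 14, 14, 18, 23, 24, 36]

Final sorted array: [3, 5, 14, 14, 18, 23, 24, 36]

The merge sort proceeds by recursively splitting the array and merging sorted halves.
After all merges, the sorted array is [3, 5, 14, 14, 18, 23, 24, 36].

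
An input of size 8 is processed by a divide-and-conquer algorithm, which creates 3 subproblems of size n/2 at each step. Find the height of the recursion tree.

For divide and conquer with division factor 2:

Problem sizes at each level:
Level 0: 8
Level 1: 4
Level 2: 2
Level 3: 1

The root is level 0 and the size-1 base case is level 3 (the tree spans levels 0 through 3, i.e. 4 levels counting the root), so the depth is the number of divisions: log_2(8) = 3

The recursion tree depth is log_2(8) = 3. At each level, the problem size is divided by 2, so it takes 3 divisions to reduce to a base case of size 1. The algorithm makes 3 recursive calls at each level.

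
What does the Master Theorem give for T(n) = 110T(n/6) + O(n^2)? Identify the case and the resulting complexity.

Master Theorem for T(n) = 110T(n/6) + O(n^2):

a = 110, b = 6, c = 2
log_b(a) = log_6(110) = 2.6234

Case 1: c = 2 < log_6(110) = 2.6234
T(n) = O(n^(log_6 110))

For T(n) = 110T(n/6) + O(n^2): log_6(110) = 2.6234. This is Case 1 of the Master Theorem (c < log_b(a), work dominated by leaves), giving O(n^(log_6 110)).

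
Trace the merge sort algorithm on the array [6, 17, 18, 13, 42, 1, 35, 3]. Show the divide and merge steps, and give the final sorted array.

Merge sort trace:

Split: [6, 17, 18, 13, 42, 1, 35, 3] -> [6, 17, 18, 13] and [42, 1, 35, 3]
  Split: [6, 17, 18, 13] -> [6, 17] and [18, 13]
    Split: [6, 17] -> [6] and [17]
    Merge: [6] + [17] -> [6, 17]
    Split: [18, 13] -> [18] and [13]
    Merge: [18] + [13] -> [13, 18]
  Merge: [6, 17] + [13, 18] -> [6, 13, 17, 18]
  Split: [42, 1, 35, 3] -> [42, 1] and [35, 3]
    Split: [42, 1] -> [42] and [1]
    Merge: [42] + [1] -> [1, 42]
    Split: [35, 3] -> [35] and [3]
    Merge: [35] + [3] -> [3, 35]
  Merge: [1, 42] + [3, 35] -> [1, 3, 35, 42]
Merge: [6, 13, 17, 18] + [1, 3, 35, 42] -> [1, 3, 6, 13, 17, 18, 35, 42]

Final sorted array: [1, 3, 6, 13, 17, 18, 35, 42]

The merge sort proceeds by recursively splitting the array and merging sorted halves.
After all merges, the sorted array is [1, 3, 6, 13, 17, 18, 35, 42].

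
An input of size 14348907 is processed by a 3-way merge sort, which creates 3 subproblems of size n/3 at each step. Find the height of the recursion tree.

For divide and conquer with division factor 3:

Problem sizes at each level:
Level 0: 14348907
Level 1: 4782969
Level 2: 1594323
Level 3: 531441
Level 4: 177147
Level 5: 59049
Level 6: 19683
Level 7: 6561
Level 8: 2187
Level 9: 729
Level 10: 243
Level 11: 81
Level 12: 27
Level 13: 9
Level 14: 3
Level 15: 1

The root is level 0 and the size-1 base case is level 15 (the tree spans levels 0 through 15, i.e. 16 levels counting the root), so the depth is the number of divisions: log_3(14348907) = 15

The recursion tree depth is log_3(14348907) = 15. At each level, the problem size is divided by 3, so it takes 15 divisions to reduce to a base case of size 1. The algorithm makes 3 recursive calls at each level.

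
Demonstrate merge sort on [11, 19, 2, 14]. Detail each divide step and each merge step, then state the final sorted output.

Merge sort trace:

Split: [11, 19, 2, 14] -> [11, 19] and [2, 14]
  Split: [11, 19] -> [11] and [19]
  Merge: [11] + [19] -> [11, 19]
  Split: [2, 14] -> [2] and [14]
  Merge: [2] + [14] -> [2, 14]
Merge: [11, 19] + [2, 14] -> [2, 11, 14, 19]

Final sorted array: [2, 11, 14, 19]

The merge sort proceeds by recursively splitting the array and merging sorted halves.
After all merges, the sorted array is [2, 11, 14, 19].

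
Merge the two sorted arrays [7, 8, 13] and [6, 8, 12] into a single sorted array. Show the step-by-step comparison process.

Merging process:

Compare 7 vs 6: take 6 from right. Merged: [6]
Compare 7 vs 8: take 7 from left. Merged: [6, 7]
Compare 8 vs 8: take 8 from left. Merged: [6, 7, 8]
Compare 13 vs 8: take 8 from right. Merged: [6, 7, 8, 8]
Compare 13 vs 12: take 12 from right. Merged: [6, 7, 8, 8, 12]
Append remaining from left: [13]. Merged: [6, 7, 8, 8, 12, 13]

Final merged array: [6, 7, 8, 8, 12, 13]
Total comparisons: 5

The merged array is [6, 7, 8, 8, 12, 13], requiring 5 comparisons. The merge step runs in O(n) time where n is the total number of elements.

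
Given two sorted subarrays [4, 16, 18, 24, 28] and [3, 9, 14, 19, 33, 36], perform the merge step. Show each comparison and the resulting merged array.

Merging process:

Compare 4 vs 3: take 3 from right. Merged: [3]
Compare 4 vs 9: take 4 from left. Merged: [3, 4]
Compare 16 vs 9: take 9 from right. Merged: [3, 4, 9]
Compare 16 vs 14: take 14 from right. Merged: [3, 4, 9, 14]
Compare 16 vs 19: take 16 from left. Merged: [3, 4, 9, 14, 16]
Compare 18 vs 19: take 18 from left. Merged: [3, 4, 9, 14, 16, 18]
Compare 24 vs 19: take 19 from right. Merged: [3, 4, 9, 14, 16, 18, 19]
Compare 24 vs 33: take 24 from left. Merged: [3, 4, 9, 14, 16, 18, 19, 24]
Compare 28 vs 33: take 28 from left. Merged: [3, 4, 9, 14, 16, 18, 19, 24, 28]
Append remaining from right: [33, 36]. Merged: [3, 4, 9, 14, 16, 18, 19, 24, 28, 33, 36]

Final merged array: [3, 4, 9, 14, 16, 18, 19, 24, 28, 33, 36]
Total comparisons: 9

The merged array is [3, 4, 9, 14, 16, 18, 19, 24, 28, 33, 36], requiring 9 comparisons. The merge step runs in O(n) time where n is the total number of elements.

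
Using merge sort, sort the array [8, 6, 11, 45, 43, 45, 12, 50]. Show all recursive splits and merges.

Merge sort trace:

Split: [8, 6, 11, 45, 43, 45, 12, 50] -> [8, 6, 11, 45] and [43, 45, 12, 50]
  Split: [8, 6, 11, 45] -> [8, 6] and [11, 45]
    Split: [8, 6] -> [8] and [6]
    Merge: [8] + [6] -> [6, 8]
    Split: [11, 45] -> [11] and [45]
    Merge: [11] + [45] -> [11, 45]
  Merge: [6, 8] + [11, 45] -> [6, 8, 11, 45]
  Split: [43, 45, 12, 50] -> [43, 45] and [12, 50]
    Split: [43, 45] -> [43] and [45]
    Merge: [43] + [45] -> [43, 45]
    Split: [12, 50] -> [12] and [50]
    Merge: [12] + [50] -> [12, 50]
  Merge: [43, 45] + [12, 50] -> [12, 43, 45, 50]
Merge: [6, 8, 11, 45] + [12, 43, 45, 50] -> [6, 8, 11, 12, 43, 45, 45, 50]

Final sorted array: [6, 8, 11, 12, 43, 45, 45, 50]

The merge sort proceeds by recursively splitting the array and merging sorted halves.
After all merges, the sorted array is [6, 8, 11, 12, 43, 45, 45, 50].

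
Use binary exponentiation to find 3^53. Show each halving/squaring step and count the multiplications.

Computing 3^53 by squaring (build up from 3^1; each line after the first costs one multiplication):

3^1 = 3
3^2 = (3^1)^2 = 3^2 = 9
3^3 = 3 * 3^2 = 3 * 9 = 27
3^6 = (3^3)^2 = 27^2 = 729
3^12 = (3^6)^2 = 729^2 = 531441
3^13 = 3 * 3^12 = 3 * 531441 = 1594323
3^26 = (3^13)^2 = 1594323^2 = 2541865828329
3^52 = (3^26)^2 = 2541865828329^2 = 6461081889226673298932241
3^53 = 3 * 3^52 = 3 * 6461081889226673298932241 = 19383245667680019896796723

Result: 19383245667680019896796723
Multiplications needed: 8 (8 lines after 3^1)

3^53 = 19383245667680019896796723. Using exponentiation by squaring, this requires 8 multiplications. The key idea: if the exponent is even, square the half-power; if odd, multiply by the base once.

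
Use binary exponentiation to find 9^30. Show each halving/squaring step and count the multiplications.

Computing 9^30 by squaring (build up from 9^1; each line after the first costs one multiplication):

9^1 = 9
9^2 = (9^1)^2 = 9^2 = 81
9^3 = 9 * 9^2 = 9 * 81 = 729
9^6 = (9^3)^2 = 729^2 = 531441
9^7 = 9 * 9^6 = 9 * 531441 = 4782969
9^14 = (9^7)^2 = 4782969^2 = 22876792454961
9^15 = 9 * 9^14 = 9 * 22876792454961 = 205891132094649
9^30 = (9^15)^2 = 205891132094649^2 = 42391158275216203514294433201

Result: 42391158275216203514294433201
Multiplications needed: 7 (7 lines after 9^1)

9^30 = 42391158275216203514294433201. Using exponentiation by squaring, this requires 7 multiplications. The key idea: if the exponent is even, square the half-power; if odd, multiply by the base once.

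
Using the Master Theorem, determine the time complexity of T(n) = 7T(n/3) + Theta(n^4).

Master Theorem for T(n) = 7T(n/3) + O(n^4):

a = 7, b = 3, c = 4
log_b(a) = log_3(7) = 1.7712

Case 3: c = 4 > log_3(7) = 1.7712
T(n) = O(n^4) = O(n^4)

For T(n) = 7T(n/3) + O(n^4): log_3(7) = 1.7712. This is Case 3 of the Master Theorem (c > log_b(a), work dominated by root), giving O(n^4).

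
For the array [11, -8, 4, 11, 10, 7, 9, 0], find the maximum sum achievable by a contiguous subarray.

Using Kadane's algorithm on [11, -8, 4, 11, 10, 7, 9, 0]:

Scanning through the array:
Position 1 (value -8): max_ending_here = 3, max_so_far = 11
Position 2 (value 4): max_ending_here = 7, max_so_far = 11
Position 3 (value 11): max_ending_here = 18, max_so_far = 18
Position 4 (value 10): max_ending_here = 28, max_so_far = 28
Position 5 (value 7): max_ending_here = 35, max_so_far = 35
Position 6 (value 9): max_ending_here = 44, max_so_far = 44
Position 7 (value 0): max_ending_here = 44, max_so_far = 44

Maximum subarray: [11, -8, 4, 11, 10, 7, 9]
Maximum sum: 44

The maximum subarray is [11, -8, 4, 11, 10, 7, 9] with sum 44. This subarray runs from index 0 to index 6.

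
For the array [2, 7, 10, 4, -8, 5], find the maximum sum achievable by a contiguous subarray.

Using Kadane's algorithm on [2, 7, 10, 4, -8, 5]:

Scanning through the array:
Position 1 (value 7): max_ending_here = 9, max_so_far = 9
Position 2 (value 10): max_ending_here = 19, max_so_far = 19
Position 3 (value 4): max_ending_here = 23, max_so_far = 23
Position 4 (value -8): max_ending_here = 15, max_so_far = 23
Position 5 (value 5): max_ending_here = 20, max_so_far = 23

Maximum subarray: [2, 7, 10, 4]
Maximum sum: 23

The maximum subarray is [2, 7, 10, 4] with sum 23. This subarray runs from index 0 to index 3.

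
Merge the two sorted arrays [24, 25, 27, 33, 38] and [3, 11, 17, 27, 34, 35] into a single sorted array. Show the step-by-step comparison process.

Merging process:

Compare 24 vs 3: take 3 from right. Merged: [3]
Compare 24 vs 11: take 11 from right. Merged: [3, 11]
Compare 24 vs 17: take 17 from right. Merged: [3, 11, 17]
Compare 24 vs 27: take 24 from left. Merged: [3, 11, 17, 24]
Compare 25 vs 27: take 25 from left. Merged: [3, 11, 17, 24, 25]
Compare 27 vs 27: take 27 from left. Merged: [3, 11, 17, 24, 25, 27]
Compare 33 vs 27: take 27 from right. Merged: [3, 11, 17, 24, 25, 27, 27]
Compare 33 vs 34: take 33 from left. Merged: [3, 11, 17, 24, 25, 27, 27, 33]
Compare 38 vs 34: take 34 from right. Merged: [3, 11, 17, 24, 25, 27, 27, 33, 34]
Compare 38 vs 35: take 35 from right. Merged: [3, 11, 17, 24, 25, 27, 27, 33, 34, 35]
Append remaining from left: [38]. Merged: [3, 11, 17, 24, 25, 27, 27, 33, 34, 35, 38]

Final merged array: [3, 11, 17, 24, 25, 27, 27, 33, 34, 35, 38]
Total comparisons: 10

The merged array is [3, 11, 17, 24, 25, 27, 27, 33, 34, 35, 38], requiring 10 comparisons. The merge step runs in O(n) time where n is the total number of elements.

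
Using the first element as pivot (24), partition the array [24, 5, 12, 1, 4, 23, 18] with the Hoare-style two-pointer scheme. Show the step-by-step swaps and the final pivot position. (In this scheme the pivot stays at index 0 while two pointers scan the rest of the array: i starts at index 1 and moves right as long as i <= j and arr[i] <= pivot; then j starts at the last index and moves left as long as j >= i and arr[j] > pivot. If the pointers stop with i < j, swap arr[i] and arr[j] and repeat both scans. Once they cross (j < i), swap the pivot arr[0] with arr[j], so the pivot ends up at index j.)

Hoare-style two-pointer partition with pivot = 24:

Initial array: [24, 5, 12, 1, 4, 23, 18]

Pointers start at i = 1, j = 6.
i ends at 7, j ends at 6: the pointers have crossed (j < i), so scanning stops.

Swap pivot arr[0] with arr[6] to place pivot at position 6: [18, 5, 12, 1, 4, 23, 24]
Pivot position: 6

After partitioning with pivot 24, the array becomes [18, 5, 12, 1, 4, 23, 24]. The pivot is placed at index 6. All elements to the left of the pivot are <= 24, and all elements to the right are > 24.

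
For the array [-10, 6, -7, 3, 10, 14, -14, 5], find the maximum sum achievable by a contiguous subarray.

Using Kadane's algorithm on [-10, 6, -7, 3, 10, 14, -14, 5]:

Scanning through the array:
Position 1 (value 6): max_ending_here = 6, max_so_far = 6
Position 2 (value -7): max_ending_here = -1, max_so_far = 6
Position 3 (value 3): max_ending_here = 3, max_so_far = 6
Position 4 (value 10): max_ending_here = 13, max_so_far = 13
Position 5 (value 14): max_ending_here = 27, max_so_far = 27
Position 6 (value -14): max_ending_here = 13, max_so_far = 27
Position 7 (value 5): max_ending_here = 18, max_so_far = 27

Maximum subarray: [3, 10, 14]
Maximum sum: 27

The maximum subarray is [3, 10, 14] with sum 27. This subarray runs from index 3 to index 5.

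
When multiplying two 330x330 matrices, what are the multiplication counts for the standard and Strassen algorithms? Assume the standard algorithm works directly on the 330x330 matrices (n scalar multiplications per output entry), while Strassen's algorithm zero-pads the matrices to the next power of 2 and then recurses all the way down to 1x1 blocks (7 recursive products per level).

Matrix multiplication for 330x330 matrices:

Strassen's algorithm requires power-of-2 dimensions. Pad 330x330 to 512x512 (next power of 2).

Standard algorithm: 330^3 = 35937000 multiplications
Strassen's algorithm: 7^(log2(512)) = 7^9 = 40353607 multiplications
Difference: 35937000 - 40353607 = -4416607 (Strassen uses MORE here due to padding overhead — for small or just-over-power-of-2 n, padding can outweigh the per-level savings)

Standard: 35937000 multiplications (330^3). Strassen: 40353607 multiplications (7^9, after padding to 512x512). Strassen reduces 8 recursive multiplications to 7 at each level.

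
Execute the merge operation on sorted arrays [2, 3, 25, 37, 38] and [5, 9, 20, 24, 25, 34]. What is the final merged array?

Merging process:

Compare 2 vs 5: take 2 from left. Merged: [2]
Compare 3 vs 5: take 3 from left. Merged: [2, 3]
Compare 25 vs 5: take 5 from right. Merged: [2, 3, 5]
Compare 25 vs 9: take 9 from right. Merged: [2, 3, 5, 9]
Compare 25 vs 20: take 20 from right. Merged: [2, 3, 5, 9, 20]
Compare 25 vs 24: take 24 from right. Merged: [2, 3, 5, 9, 20, 24]
Compare 25 vs 25: take 25 from left. Merged: [2, 3, 5, 9, 20, 24, 25]
Compare 37 vs 25: take 25 from right. Merged: [2, 3, 5, 9, 20, 24, 25, 25]
Compare 37 vs 34: take 34 from right. Merged: [2, 3, 5, 9, 20, 24, 25, 25, 34]
Append remaining from left: [37, 38]. Merged: [2, 3, 5, 9, 20, 24, 25, 25, 34, 37, 38]

Final merged array: [2, 3, 5, 9, 20, 24, 25, 25, 34, 37, 38]
Total comparisons: 9

The merged array is [2, 3, 5, 9, 20, 24, 25, 25, 34, 37, 38], requiring 9 comparisons. The merge step runs in O(n) time where n is the total number of elements.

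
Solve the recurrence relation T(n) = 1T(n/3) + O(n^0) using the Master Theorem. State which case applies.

Master Theorem for T(n) = 1T(n/3) + O(n^0):

a = 1, b = 3, c = 0
log_b(a) = log_3(1) = 0.0000

Case 2: c = 0 = log_3(1) = 0.0000
T(n) = O(n^0 log n) = O(log n)

For T(n) = 1T(n/3) + O(n^0): log_3(1) = 0.0000. This is Case 2 of the Master Theorem (c = log_b(a), equal work at all levels), giving O(log n).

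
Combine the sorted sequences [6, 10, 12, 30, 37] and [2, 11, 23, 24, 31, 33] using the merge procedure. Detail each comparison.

Merging process:

Compare 6 vs 2: take 2 from right. Merged: [2]
Compare 6 vs 11: take 6 from left. Merged: [2, 6]
Compare 10 vs 11: take 10 from left. Merged: [2, 6, 10]
Compare 12 vs 11: take 11 from right. Merged: [2, 6, 10, 11]
Compare 12 vs 23: take 12 from left. Merged: [2, 6, 10, 11, 12]
Compare 30 vs 23: take 23 from right. Merged: [2, 6, 10, 11, 12, 23]
Compare 30 vs 24: take 24 from right. Merged: [2, 6, 10, 11, 12, 23, 24]
Compare 30 vs 31: take 30 from left. Merged: [2, 6, 10, 11, 12, 23, 24, 30]
Compare 37 vs 31: take 31 from right. Merged: [2, 6, 10, 11, 12, 23, 24, 30, 31]
Compare 37 vs 33: take 33 from right. Merged: [2, 6, 10, 11, 12, 23, 24, 30, 31, 33]
Append remaining from left: [37]. Merged: [2, 6, 10, 11, 12, 23, 24, 30, 31, 33, 37]

Final merged array: [2, 6, 10, 11, 12, 23, 24, 30, 31, 33, 37]
Total comparisons: 10

The merged array is [2, 6, 10, 11, 12, 23, 24, 30, 31, 33, 37], requiring 10 comparisons. The merge step runs in O(n) time where n is the total number of elements.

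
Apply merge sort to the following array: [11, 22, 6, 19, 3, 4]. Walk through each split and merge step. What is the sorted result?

Merge sort trace:

Split: [11, 22, 6, 19, 3, 4] -> [11, 22, 6] and [19, 3, 4]
  Split: [11, 22, 6] -> [11] and [22, 6]
    Split: [22, 6] -> [22] and [6]
    Merge: [22] + [6] -> [6, 22]
  Merge: [11] + [6, 22] -> [6, 11, 22]
  Split: [19, 3, 4] -> [19] and [3, 4]
    Split: [3, 4] -> [3] and [4]
    Merge: [3] + [4] -> [3, 4]
  Merge: [19] + [3, 4] -> [3, 4, 19]
Merge: [6, 11, 22] + [3, 4, 19] -> [3, 4, 6, 11, 19, 22]

Final sorted array: [3, 4, 6, 11, 19, 22]

The merge sort proceeds by recursively splitting the array and merging sorted halves.
After all merges, the sorted array is [3, 4, 6, 11, 19, 22].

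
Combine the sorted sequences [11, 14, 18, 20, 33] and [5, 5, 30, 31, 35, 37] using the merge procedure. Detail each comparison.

Merging process:

Compare 11 vs 5: take 5 from right. Merged: [5]
Compare 11 vs 5: take 5 from right. Merged: [5, 5]
Compare 11 vs 30: take 11 from left. Merged: [5, 5, 11]
Compare 14 vs 30: take 14 from left. Merged: [5, 5, 11, 14]
Compare 18 vs 30: take 18 from left. Merged: [5, 5, 11, 14, 18]
Compare 20 vs 30: take 20 from left. Merged: [5, 5, 11, 14, 18, 20]
Compare 33 vs 30: take 30 from right. Merged: [5, 5, 11, 14, 18, 20, 30]
Compare 33 vs 31: take 31 from right. Merged: [5, 5, 11, 14, 18, 20, 30, 31]
Compare 33 vs 35: take 33 from left. Merged: [5, 5, 11, 14, 18, 20, 30, 31, 33]
Append remaining from right: [35, 37]. Merged: [5, 5, 11, 14, 18, 20, 30, 31, 33, 35, 37]

Final merged array: [5, 5, 11, 14, 18, 20, 30, 31, 33, 35, 37]
Total comparisons: 9

The merged array is [5, 5, 11, 14, 18, 20, 30, 31, 33, 35, 37], requiring 9 comparisons. The merge step runs in O(n) time where n is the total number of elements.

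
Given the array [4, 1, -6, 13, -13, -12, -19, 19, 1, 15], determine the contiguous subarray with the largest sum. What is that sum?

Using Kadane's algorithm on [4, 1, -6, 13, -13, -12, -19, 19, 1, 15]:

Scanning through the array:
Position 1 (value 1): max_ending_here = 5, max_so_far = 5
Position 2 (value -6): max_ending_here = -1, max_so_far = 5
Position 3 (value 13): max_ending_here = 13, max_so_far = 13
Position 4 (value -13): max_ending_here = 0, max_so_far = 13
Position 5 (value -12): max_ending_here = -12, max_so_far = 13
Position 6 (value -19): max_ending_here = -19, max_so_far = 13
Position 7 (value 19): max_ending_here = 19, max_so_far = 19
Position 8 (value 1): max_ending_here = 20, max_so_far = 20
Position 9 (value 15): max_ending_here = 35, max_so_far = 35

Maximum subarray: [19, 1, 15]
Maximum sum: 35

The maximum subarray is [19, 1, 15] with sum 35. This subarray runs from index 7 to index 9.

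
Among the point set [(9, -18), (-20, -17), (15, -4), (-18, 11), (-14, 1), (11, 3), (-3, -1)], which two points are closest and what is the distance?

Computing all pairwise distances among 7 points:

d((9, -18), (-20, -17)) = 29.0172
d((9, -18), (15, -4)) = 15.2315
d((9, -18), (-18, 11)) = 39.6232
d((9, -18), (-14, 1)) = 29.8329
d((9, -18), (11, 3)) = 21.095
d((9, -18), (-3, -1)) = 20.8087
d((-20, -17), (15, -4)) = 37.3363
d((-20, -17), (-18, 11)) = 28.0713
d((-20, -17), (-14, 1)) = 18.9737
d((-20, -17), (11, 3)) = 36.8917
d((-20, -17), (-3, -1)) = 23.3452
d((15, -4), (-18, 11)) = 36.2491
d((15, -4), (-14, 1)) = 29.4279
d((15, -4), (11, 3)) = 8.0623 <-- minimum
d((15, -4), (-3, -1)) = 18.2483
d((-18, 11), (-14, 1)) = 10.7703
d((-18, 11), (11, 3)) = 30.0832
d((-18, 11), (-3, -1)) = 19.2094
d((-14, 1), (11, 3)) = 25.0799
d((-14, 1), (-3, -1)) = 11.1803
d((11, 3), (-3, -1)) = 14.5602

Closest pair: (15, -4) and (11, 3) with distance 8.0623

The closest pair is (15, -4) and (11, 3) with Euclidean distance 8.0623. For 7 points, brute-force pairwise comparison is shown above. For large n, the divide-and-conquer algorithm (sort by x, recurse on halves, check the dividing strip) achieves O(n log n).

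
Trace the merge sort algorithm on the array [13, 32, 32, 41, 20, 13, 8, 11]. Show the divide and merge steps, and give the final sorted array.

Merge sort trace:

Split: [13, 32, 32, 41, 20, 13, 8, 11] -> [13, 32, 32, 41] and [20, 13, 8, 11]
  Split: [13, 32, 32, 41] -> [13, 32] and [32, 41]
    Split: [13, 32] -> [13] and [32]
    Merge: [13] + [32] -> [13, 32]
    Split: [32, 41] -> [32] and [41]
    Merge: [32] + [41] -> [32, 41]
  Merge: [13, 32] + [32, 41] -> [13, 32, 32, 41]
  Split: [20, 13, 8, 11] -> [20, 13] and [8, 11]
    Split: [20, 13] -> [20] and [13]
    Merge: [20] + [13] -> [13, 20]
    Split: [8, 11] -> [8] and [11]
    Merge: [8] + [11] -> [8, 11]
  Merge: [13, 20] + [8, 11] -> [8, 11, 13, 20]
Merge: [13, 32, 32, 41] + [8, 11, 13, 20] -> [8, 11, 13, 13, 20, 32, 32, 41]

Final sorted array: [8, 11, 13, 13, 20, 32, 32, 41]

The merge sort proceeds by recursively splitting the array and merging sorted halves.
After all merges, the sorted array is [8, 11, 13, 13, 20, 32, 32, 41].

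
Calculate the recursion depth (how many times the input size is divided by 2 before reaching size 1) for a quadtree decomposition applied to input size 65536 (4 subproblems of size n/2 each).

For divide and conquer with division factor 2:

Problem sizes at each level:
Level 0: 65536
Level 1: 32768
Level 2: 16384
Level 3: 8192
Level 4: 4096
Level 5: 2048
Level 6: 1024
Level 7: 512
Level 8: 256
Level 9: 128
Level 10: 64
Level 11: 32
Level 12: 16
Level 13: 8
Level 14: 4
Level 15: 2
Level 16: 1

The root is level 0 and the size-1 base case is level 16 (the tree spans levels 0 through 16, i.e. 17 levels counting the root), so the depth is the number of divisions: log_2(65536) = 16

The recursion tree depth is log_2(65536) = 16. At each level, the problem size is divided by 2, so it takes 16 divisions to reduce to a base case of size 1. The algorithm makes 4 recursive calls at each level.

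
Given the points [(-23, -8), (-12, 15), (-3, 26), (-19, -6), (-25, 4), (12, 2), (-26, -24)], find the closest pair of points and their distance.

Computing all pairwise distances among 7 points:

d((-23, -8), (-12, 15)) = 25.4951
d((-23, -8), (-3, 26)) = 39.4462
d((-23, -8), (-19, -6)) = 4.4721 <-- minimum
d((-23, -8), (-25, 4)) = 12.1655
d((-23, -8), (12, 2)) = 36.4005
d((-23, -8), (-26, -24)) = 16.2788
d((-12, 15), (-3, 26)) = 14.2127
d((-12, 15), (-19, -6)) = 22.1359
d((-12, 15), (-25, 4)) = 17.0294
d((-12, 15), (12, 2)) = 27.2947
d((-12, 15), (-26, -24)) = 41.4367
d((-3, 26), (-19, -6)) = 35.7771
d((-3, 26), (-25, 4)) = 31.1127
d((-3, 26), (12, 2)) = 28.3019
d((-3, 26), (-26, -24)) = 55.0364
d((-19, -6), (-25, 4)) = 11.6619
d((-19, -6), (12, 2)) = 32.0156
d((-19, -6), (-26, -24)) = 19.3132
d((-25, 4), (12, 2)) = 37.054
d((-25, 4), (-26, -24)) = 28.0179
d((12, 2), (-26, -24)) = 46.0435

Closest pair: (-23, -8) and (-19, -6) with distance 4.4721

The closest pair is (-23, -8) and (-19, -6) with Euclidean distance 4.4721. For 7 points, brute-force pairwise comparison is shown above. For large n, the divide-and-conquer algorithm (sort by x, recurse on halves, check the dividing strip) achieves O(n log n).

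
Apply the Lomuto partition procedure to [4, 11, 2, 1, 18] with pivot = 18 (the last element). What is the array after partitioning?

Lomuto partition with pivot = 18:

Initial array: [4, 11, 2, 1, 18]

arr[0]=4 <= 18: swap with position 0, array becomes [4, 11, 2, 1, 18]
arr[1]=11 <= 18: swap with position 1, array becomes [4, 11, 2, 1, 18]
arr[2]=2 <= 18: swap with position 2, array becomes [4, 11, 2, 1, 18]
arr[3]=1 <= 18: swap with position 3, array becomes [4, 11, 2, 1, 18]

Place pivot at position 4: [4, 11, 2, 1, 18]
Pivot position: 4

After partitioning with pivot 18, the array becomes [4, 11, 2, 1, 18]. The pivot is placed at index 4. All elements to the left of the pivot are <= 18, and all elements to the right are > 18.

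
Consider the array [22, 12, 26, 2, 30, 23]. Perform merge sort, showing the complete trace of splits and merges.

Merge sort trace:

Split: [22, 12, 26, 2, 30, 23] -> [22, 12, 26] and [2, 30, 23]
  Split: [22, 12, 26] -> [22] and [12, 26]
    Split: [12, 26] -> [12] and [26]
    Merge: [12] + [26] -> [12, 26]
  Merge: [22] + [12, 26] -> [12, 22, 26]
  Split: [2, 30, 23] -> [2] and [30, 23]
    Split: [30, 23] -> [30] and [23]
    Merge: [30] + [23] -> [23, 30]
  Merge: [2] + [23, 30] -> [2, 23, 30]
Merge: [12, 22, 26] + [2, 23, 30] -> [2, 12, 22, 23, 26, 30]

Final sorted array: [2, 12, 22, 23, 26, 30]

The merge sort proceeds by recursively splitting the array and merging sorted halves.
After all merges, the sorted array is [2, 12, 22, 23, 26, 30].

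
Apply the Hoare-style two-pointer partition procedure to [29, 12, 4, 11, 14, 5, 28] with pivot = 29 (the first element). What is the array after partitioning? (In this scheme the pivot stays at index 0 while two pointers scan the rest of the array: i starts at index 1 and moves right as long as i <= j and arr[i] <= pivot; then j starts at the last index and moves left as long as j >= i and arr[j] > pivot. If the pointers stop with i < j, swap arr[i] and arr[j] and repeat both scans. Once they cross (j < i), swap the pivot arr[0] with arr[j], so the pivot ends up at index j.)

Hoare-style two-pointer partition with pivot = 29:

Initial array: [29, 12, 4, 11, 14, 5, 28]

Pointers start at i = 1, j = 6.
i ends at 7, j ends at 6: the pointers have crossed (j < i), so scanning stops.

Swap pivot arr[0] with arr[6] to place pivot at position 6: [28, 12, 4, 11, 14, 5, 29]
Pivot position: 6

After partitioning with pivot 29, the array becomes [28, 12, 4, 11, 14, 5, 29]. The pivot is placed at index 6. All elements to the left of the pivot are <= 29, and all elements to the right are > 29.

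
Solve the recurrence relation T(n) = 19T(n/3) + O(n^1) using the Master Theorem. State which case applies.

Master Theorem for T(n) = 19T(n/3) + O(n^1):

a = 19, b = 3, c = 1
log_b(a) = log_3(19) = 2.6801

Case 1: c = 1 < log_3(19) = 2.6801
T(n) = O(n^(log_3 19))

For T(n) = 19T(n/3) + O(n^1): log_3(19) = 2.6801. This is Case 1 of the Master Theorem (c < log_b(a), work dominated by leaves), giving O(n^(log_3 19)).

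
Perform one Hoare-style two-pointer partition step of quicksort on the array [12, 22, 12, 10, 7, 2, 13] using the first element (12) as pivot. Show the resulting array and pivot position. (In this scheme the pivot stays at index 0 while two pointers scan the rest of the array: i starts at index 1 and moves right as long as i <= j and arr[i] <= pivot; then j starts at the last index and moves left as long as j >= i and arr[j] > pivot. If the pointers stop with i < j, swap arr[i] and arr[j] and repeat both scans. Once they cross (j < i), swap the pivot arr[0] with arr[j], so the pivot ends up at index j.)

Hoare-style two-pointer partition with pivot = 12:

Initial array: [12, 22, 12, 10, 7, 2, 13]

Pointers start at i = 1, j = 6.
i stops at index 1 (arr[1]=22 > 12), j stops at index 5 (arr[5]=2 <= 12): swap arr[1] and arr[5], array becomes [12, 2, 12, 10, 7, 22, 13]
i ends at 5, j ends at 4: the pointers have crossed (j < i), so scanning stops.

Swap pivot arr[0] with arr[4] to place pivot at position 4: [7, 2, 12, 10, 12, 22, 13]
Pivot position: 4

After partitioning with pivot 12, the array becomes [7, 2, 12, 10, 12, 22, 13]. The pivot is placed at index 4. All elements to the left of the pivot are <= 12, and all elements to the right are > 12.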